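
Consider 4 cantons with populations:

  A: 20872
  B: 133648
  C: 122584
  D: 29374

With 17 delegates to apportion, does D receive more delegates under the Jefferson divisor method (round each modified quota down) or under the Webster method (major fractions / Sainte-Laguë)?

Webster

Jefferson: A 1, B 8, C 7, D 1.
Webster: A 1, B 7, C 7, D 2.
D gets 1 under Jefferson and 2 under Webster.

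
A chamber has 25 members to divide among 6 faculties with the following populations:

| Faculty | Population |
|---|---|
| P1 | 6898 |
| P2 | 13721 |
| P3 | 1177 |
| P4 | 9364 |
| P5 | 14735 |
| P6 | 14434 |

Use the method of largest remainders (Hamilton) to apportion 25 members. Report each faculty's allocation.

P1 3; P2 6; P3 0; P4 4; P5 6; P6 6

The standard divisor is 60329/25 ≈ 2413.16.
Standard quotas: P1 2.8585, P2 5.6859, P3 0.4877, P4 3.8804, P5 6.1061, P6 5.9814.
Lower quotas: P1 2, P2 5, P3 0, P4 3, P5 6, P6 5 (sum 21, leaving 4 seats).
Remainders in descending order: P6 0.9814, P4 0.8804, P1 0.8585, P2 0.6859, P3 0.4877, P5 0.1061.
Largest remainders: P6, P4, P1, P2 receive the extra seats.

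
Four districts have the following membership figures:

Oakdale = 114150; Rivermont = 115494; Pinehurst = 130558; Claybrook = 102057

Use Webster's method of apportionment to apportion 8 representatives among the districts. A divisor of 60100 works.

Oakdale=2; Rivermont=2; Pinehurst=2; Claybrook=2

With modified divisor 60100: modified quotas Oakdale 1.899, Rivermont 1.922, Pinehurst 2.172, Claybrook 1.698.
Rounding to the nearest integer: Oakdale 2, Rivermont 2, Pinehurst 2, Claybrook 2 (total 8).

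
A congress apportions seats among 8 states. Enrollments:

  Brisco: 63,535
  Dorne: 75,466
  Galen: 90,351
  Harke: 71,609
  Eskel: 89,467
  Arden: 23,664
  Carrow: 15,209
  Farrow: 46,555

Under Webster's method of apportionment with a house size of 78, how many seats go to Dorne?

Standard divisor 475856/78 ≈ 6100.718; standard quotas: Brisco 10.414, Dorne 12.370, Galen 14.810, Harke 11.738, Eskel 14.665, Arden 3.879, Carrow 2.493, Farrow 7.631.
Rounding to the nearest integer gives Brisco 10, Dorne 12, Galen 15, Harke 12, Eskel 15, Arden 4, Carrow 2, Farrow 8 — total 78, matching the house size, so no adjustment is needed.
Dorne receives 12.

12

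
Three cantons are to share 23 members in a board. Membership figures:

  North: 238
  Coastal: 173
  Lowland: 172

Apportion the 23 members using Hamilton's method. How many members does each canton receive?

The standard divisor is 583/23 ≈ 25.348.
Standard quotas: North 9.389, Coastal 6.825, Lowland 6.786.
Lower quotas: North 9, Coastal 6, Lowland 6 (sum 21, leaving 2 seats).
Remainders in descending order: Coastal 0.825, Lowland 0.786, North 0.389.
The surplus seats go to Coastal, Lowland.

North 9, Coastal 7, Lowland 7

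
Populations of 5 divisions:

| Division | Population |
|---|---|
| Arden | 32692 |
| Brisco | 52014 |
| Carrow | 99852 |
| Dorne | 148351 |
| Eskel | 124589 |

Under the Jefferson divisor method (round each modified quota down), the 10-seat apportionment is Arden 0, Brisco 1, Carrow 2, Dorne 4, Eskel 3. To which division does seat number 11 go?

Priority for the next seat is population ÷ (current seats + 1).
Priorities: Arden 32692.000, Brisco 26007.000, Carrow 33284.000, Dorne 29670.200, Eskel 31147.250.
Highest priority: Carrow.

Carrow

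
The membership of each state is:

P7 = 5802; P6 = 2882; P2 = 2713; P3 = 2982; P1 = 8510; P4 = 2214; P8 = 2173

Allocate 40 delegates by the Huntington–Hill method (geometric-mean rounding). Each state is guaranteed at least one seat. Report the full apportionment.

With divisor 674: modified quotas P7 8.608, P6 4.276, P2 4.025, P3 4.424, P1 12.626, P4 3.285, P8 3.224.
Geometric-mean thresholds: P7 √(8·9)=8.485, P6 √(4·5)=4.472, P2 √(4·5)=4.472, P3 √(4·5)=4.472, P1 √(12·13)=12.490, P4 √(3·4)=3.464, P8 √(3·4)=3.464.
Each quota rounded against its threshold gives P7 9, P6 4, P2 4, P3 4, P1 13, P4 3, P8 3 (total 40).

P7 9; P6 4; P2 4; P3 4; P1 13; P4 3; P8 3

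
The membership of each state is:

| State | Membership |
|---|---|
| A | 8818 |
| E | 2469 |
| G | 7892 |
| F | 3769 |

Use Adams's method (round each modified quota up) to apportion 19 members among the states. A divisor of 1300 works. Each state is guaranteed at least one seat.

A=7, E=2, G=7, F=3

With modified divisor 1300: modified quotas A 6.783, E 1.899, G 6.071, F 2.899.
Rounding up: A 7, E 2, G 7, F 3 (total 19).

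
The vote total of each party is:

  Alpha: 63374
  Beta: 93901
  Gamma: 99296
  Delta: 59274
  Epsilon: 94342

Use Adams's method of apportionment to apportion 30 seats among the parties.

Standard divisor 410187/30 ≈ 13672.9; standard quotas: Alpha 4.635, Beta 6.868, Gamma 7.262, Delta 4.335, Epsilon 6.900.
Rounding up gives 5, 7, 8, 5, 7 = 32 seats, so the divisor must be adjusted.
With modified divisor 15200: modified quotas Alpha 4.169, Beta 6.178, Gamma 6.533, Delta 3.900, Epsilon 6.207.
Rounding up: Alpha 5, Beta 7, Gamma 7, Delta 4, Epsilon 7 (total 30).

Alpha: 5, Beta: 7, Gamma: 7, Delta: 4, Epsilon: 7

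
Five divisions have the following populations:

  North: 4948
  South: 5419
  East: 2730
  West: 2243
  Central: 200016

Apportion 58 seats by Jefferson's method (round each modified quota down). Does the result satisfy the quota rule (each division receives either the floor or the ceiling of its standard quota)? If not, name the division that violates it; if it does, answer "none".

Central

Standard quotas: North 1.333, South 1.459, East 0.735, West 0.604, Central 53.869.
Jefferson allocation: North 1, South 1, East 0, West 0, Central 56.
Central has quota 53.869 (lower 53, upper 54) but receives 56 — outside the quota interval.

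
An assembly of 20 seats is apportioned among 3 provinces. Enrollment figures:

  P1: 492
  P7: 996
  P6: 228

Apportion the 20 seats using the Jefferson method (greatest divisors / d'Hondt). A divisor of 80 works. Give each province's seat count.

P1 6, P7 12, P6 2

With modified divisor 80: modified quotas P1 6.150, P7 12.450, P6 2.850.
Rounding down: P1 6, P7 12, P6 2 (total 20).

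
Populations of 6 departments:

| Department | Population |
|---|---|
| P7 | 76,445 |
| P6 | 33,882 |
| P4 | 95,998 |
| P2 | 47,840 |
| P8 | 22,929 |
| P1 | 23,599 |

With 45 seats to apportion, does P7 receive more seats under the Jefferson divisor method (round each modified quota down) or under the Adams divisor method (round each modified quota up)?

Jefferson: P7 12, P6 5, P4 15, P2 7, P8 3, P1 3.
Adams: P7 11, P6 5, P4 14, P2 7, P8 4, P1 4.
P7 gets 12 under Jefferson and 11 under Adams.

Jefferson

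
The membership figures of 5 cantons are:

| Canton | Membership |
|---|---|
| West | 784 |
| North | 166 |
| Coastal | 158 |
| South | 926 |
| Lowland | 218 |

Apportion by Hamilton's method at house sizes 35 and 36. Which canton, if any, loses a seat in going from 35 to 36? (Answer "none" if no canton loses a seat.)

Coastal

At 35 seats: West 12, North 3, Coastal 3, South 14, Lowland 3.
At 36 seats: West 13, North 3, Coastal 2, South 15, Lowland 3.
Coastal drops from 3 to 2.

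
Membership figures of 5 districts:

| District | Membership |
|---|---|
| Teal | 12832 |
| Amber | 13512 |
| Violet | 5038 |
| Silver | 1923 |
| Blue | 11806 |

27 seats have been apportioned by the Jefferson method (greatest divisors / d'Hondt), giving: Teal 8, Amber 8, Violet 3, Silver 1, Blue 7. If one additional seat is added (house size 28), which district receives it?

Priority for the next seat is population ÷ (current seats + 1).
Priorities: Teal 1425.778, Amber 1501.333, Violet 1259.500, Silver 961.500, Blue 1475.750.
Highest priority: Amber.

Amber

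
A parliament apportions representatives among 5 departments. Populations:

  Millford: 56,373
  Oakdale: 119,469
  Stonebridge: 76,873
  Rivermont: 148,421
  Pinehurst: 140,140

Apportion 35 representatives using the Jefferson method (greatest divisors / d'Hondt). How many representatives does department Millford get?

Standard divisor 541276/35 ≈ 15465.029; standard quotas: Millford 3.645, Oakdale 7.725, Stonebridge 4.971, Rivermont 9.597, Pinehurst 9.062.
Rounding down gives 3, 7, 4, 9, 9 = 32 seats, so the divisor must be adjusted.
With modified divisor 14500: modified quotas Millford 3.888, Oakdale 8.239, Stonebridge 5.302, Rivermont 10.236, Pinehurst 9.665.
Rounding down: Millford 3, Oakdale 8, Stonebridge 5, Rivermont 10, Pinehurst 9 (total 35).
Millford receives 3.

3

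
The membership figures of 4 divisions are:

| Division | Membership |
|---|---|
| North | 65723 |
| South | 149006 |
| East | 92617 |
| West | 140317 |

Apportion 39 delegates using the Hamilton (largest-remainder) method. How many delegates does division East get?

8

Total 447663; standard divisor 447663/39 ≈ 11478.538.
Standard quotas: North 5.7257, South 12.9813, East 8.0687, West 12.2243.
Lower quotas: North 5, South 12, East 8, West 12 (sum 37, leaving 2 seats).
Remainders in descending order: South 0.9813, North 0.7257, West 0.2243, East 0.0687.
The surplus seats go to South, North.
East receives 8.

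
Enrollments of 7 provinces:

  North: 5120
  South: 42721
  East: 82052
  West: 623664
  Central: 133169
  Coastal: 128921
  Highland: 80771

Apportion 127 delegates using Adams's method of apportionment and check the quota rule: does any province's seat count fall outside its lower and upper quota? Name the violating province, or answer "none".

Standard quotas: North 0.593, South 4.948, East 9.504, West 72.240, Central 15.425, Coastal 14.933, Highland 9.356.
Adams allocation: North 1, South 5, East 10, West 71, Central 15, Coastal 15, Highland 10.
West has quota 72.240 (lower 72, upper 73) but receives 71 — outside the quota interval.

West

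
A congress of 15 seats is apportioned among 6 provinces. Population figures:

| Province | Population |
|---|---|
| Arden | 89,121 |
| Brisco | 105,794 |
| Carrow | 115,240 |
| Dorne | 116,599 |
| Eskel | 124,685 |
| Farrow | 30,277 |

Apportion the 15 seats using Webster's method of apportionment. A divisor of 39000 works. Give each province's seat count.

Arden 2; Brisco 3; Carrow 3; Dorne 3; Eskel 3; Farrow 1

With modified divisor 39000: modified quotas Arden 2.285, Brisco 2.713, Carrow 2.955, Dorne 2.990, Eskel 3.197, Farrow 0.776.
Rounding to the nearest integer: Arden 2, Brisco 3, Carrow 3, Dorne 3, Eskel 3, Farrow 1 (total 15).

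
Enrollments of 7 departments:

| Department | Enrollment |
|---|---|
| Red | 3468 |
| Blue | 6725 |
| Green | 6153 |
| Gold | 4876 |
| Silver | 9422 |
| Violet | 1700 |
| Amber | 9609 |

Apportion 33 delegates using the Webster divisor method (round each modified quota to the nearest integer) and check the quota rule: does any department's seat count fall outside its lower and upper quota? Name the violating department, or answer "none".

none

Standard quotas: Red 2.728, Blue 5.290, Green 4.840, Gold 3.835, Silver 7.411, Violet 1.337, Amber 7.558.
Webster allocation: Red 3, Blue 5, Green 5, Gold 4, Silver 7, Violet 1, Amber 8.
Every allocation lies between the lower and upper quota.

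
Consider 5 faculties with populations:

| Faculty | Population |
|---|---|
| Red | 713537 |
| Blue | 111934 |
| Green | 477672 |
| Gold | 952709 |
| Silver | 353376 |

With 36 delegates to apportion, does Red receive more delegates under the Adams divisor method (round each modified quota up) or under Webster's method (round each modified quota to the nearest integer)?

Webster

Adams: Red 9, Blue 2, Green 7, Gold 13, Silver 5.
Webster: Red 10, Blue 2, Green 6, Gold 13, Silver 5.
Red gets 9 under Adams and 10 under Webster.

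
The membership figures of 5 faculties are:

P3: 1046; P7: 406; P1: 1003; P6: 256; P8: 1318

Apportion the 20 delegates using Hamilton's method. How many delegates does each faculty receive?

P3: 5, P7: 2, P1: 5, P6: 1, P8: 7

The standard divisor is 4029/20 ≈ 201.45.
Standard quotas: P3 5.192, P7 2.015, P1 4.979, P6 1.271, P8 6.543.
Lower quotas: P3 5, P7 2, P1 4, P6 1, P8 6 (sum 18, leaving 2 seats).
Remainders in descending order: P1 0.979, P8 0.543, P6 0.271, P3 0.192, P7 0.015.
Largest remainders: P1, P8 receive the extra seats.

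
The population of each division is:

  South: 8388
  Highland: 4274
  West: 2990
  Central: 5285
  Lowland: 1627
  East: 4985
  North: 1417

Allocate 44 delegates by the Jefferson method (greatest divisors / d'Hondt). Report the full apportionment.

Standard divisor 28966/44 ≈ 658.318; standard quotas: South 12.742, Highland 6.492, West 4.542, Central 8.028, Lowland 2.471, East 7.572, North 2.152.
Rounding down gives 12, 6, 4, 8, 2, 7, 2 = 41 seats, so the divisor must be adjusted.
With modified divisor 605: modified quotas South 13.864, Highland 7.064, West 4.942, Central 8.736, Lowland 2.689, East 8.240, North 2.342.
Rounding down: South 13, Highland 7, West 4, Central 8, Lowland 2, East 8, North 2 (total 44).

South: 13, Highland: 7, West: 4, Central: 8, Lowland: 2, East: 8, North: 2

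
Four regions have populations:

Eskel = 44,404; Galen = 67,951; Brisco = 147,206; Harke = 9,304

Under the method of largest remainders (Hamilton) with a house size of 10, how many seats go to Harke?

0

The standard divisor is 268865/10 ≈ 26886.5.
Standard quotas: Eskel 1.6515, Galen 2.5273, Brisco 5.4751, Harke 0.3460.
Lower quotas: Eskel 1, Galen 2, Brisco 5, Harke 0 (sum 8, leaving 2 seats).
Remainders in descending order: Eskel 0.6515, Galen 0.5273, Brisco 0.4751, Harke 0.3460.
The surplus seats go to Eskel, Galen.
Harke receives 0.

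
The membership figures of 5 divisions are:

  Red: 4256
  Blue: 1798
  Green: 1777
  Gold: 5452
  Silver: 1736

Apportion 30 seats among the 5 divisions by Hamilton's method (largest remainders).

Standard divisor: 15019 ÷ 30 ≈ 500.633.
Standard quotas: Red 8.5012, Blue 3.5915, Green 3.5495, Gold 10.8902, Silver 3.4676.
Lower quotas: Red 8, Blue 3, Green 3, Gold 10, Silver 3 (sum 27, leaving 3 seats).
Remainders in descending order: Gold 0.8902, Blue 0.5915, Green 0.5495, Red 0.5012, Silver 0.4676.
The surplus seats go to Gold, Blue, Green.

Red=8, Blue=4, Green=4, Gold=11, Silver=3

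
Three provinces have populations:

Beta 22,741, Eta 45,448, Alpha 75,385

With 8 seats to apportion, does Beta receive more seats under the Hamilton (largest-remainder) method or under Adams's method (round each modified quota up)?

Hamilton: Beta 1, Eta 3, Alpha 4.
Adams: Beta 2, Eta 2, Alpha 4.
Beta gets 1 under Hamilton and 2 under Adams.

Adams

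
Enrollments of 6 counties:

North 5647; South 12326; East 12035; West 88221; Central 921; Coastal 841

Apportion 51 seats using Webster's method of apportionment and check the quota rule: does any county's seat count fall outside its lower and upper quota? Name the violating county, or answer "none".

Standard quotas: North 2.400, South 5.239, East 5.115, West 37.497, Central 0.391, Coastal 0.357.
Webster allocation: North 2, South 5, East 5, West 39, Central 0, Coastal 0.
West has quota 37.497 (lower 37, upper 38) but receives 39 — outside the quota interval.

West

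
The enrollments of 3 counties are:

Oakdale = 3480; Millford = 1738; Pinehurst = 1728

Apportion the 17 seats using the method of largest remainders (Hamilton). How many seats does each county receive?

Standard divisor: 6946 ÷ 17 ≈ 408.588.
Standard quotas: Oakdale 8.517, Millford 4.254, Pinehurst 4.229.
Lower quotas: Oakdale 8, Millford 4, Pinehurst 4 (sum 16, leaving 1 seat).
Remainders in descending order: Oakdale 0.517, Millford 0.254, Pinehurst 0.229.
The surplus seat goes to Oakdale.

Oakdale=9, Millford=4, Pinehurst=4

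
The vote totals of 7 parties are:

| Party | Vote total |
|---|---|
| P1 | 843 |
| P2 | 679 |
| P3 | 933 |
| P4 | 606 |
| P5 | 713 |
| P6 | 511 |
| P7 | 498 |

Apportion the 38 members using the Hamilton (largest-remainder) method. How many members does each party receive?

P1 7, P2 5, P3 7, P4 5, P5 6, P6 4, P7 4

The standard divisor is 4783/38 ≈ 125.868.
Standard quotas: P1 6.697, P2 5.395, P3 7.413, P4 4.815, P5 5.665, P6 4.060, P7 3.957.
Lower quotas: P1 6, P2 5, P3 7, P4 4, P5 5, P6 4, P7 3 (sum 34, leaving 4 seats).
Remainders in descending order: P7 0.957, P4 0.815, P1 0.697, P5 0.665, P3 0.413, P2 0.395, P6 0.060.
The surplus seats go to P7, P4, P1, P5.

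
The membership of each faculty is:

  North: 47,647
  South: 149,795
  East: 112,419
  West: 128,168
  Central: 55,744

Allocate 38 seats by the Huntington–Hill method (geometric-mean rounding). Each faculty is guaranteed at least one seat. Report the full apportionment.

With divisor 13143: modified quotas North 3.625, South 11.397, East 8.554, West 9.752, Central 4.241.
Geometric-mean thresholds: North √(3·4)=3.464, South √(11·12)=11.489, East √(8·9)=8.485, West √(9·10)=9.487, Central √(4·5)=4.472.
Each quota rounded against its threshold gives North 4, South 11, East 9, West 10, Central 4 (total 38).

North: 4, South: 11, East: 9, West: 10, Central: 4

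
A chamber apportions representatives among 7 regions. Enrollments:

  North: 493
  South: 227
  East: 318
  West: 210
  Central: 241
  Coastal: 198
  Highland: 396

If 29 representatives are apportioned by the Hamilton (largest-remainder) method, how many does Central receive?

The standard divisor is 2083/29 ≈ 71.828.
Standard quotas: North 6.864, South 3.160, East 4.427, West 2.924, Central 3.355, Coastal 2.757, Highland 5.513.
Lower quotas: North 6, South 3, East 4, West 2, Central 3, Coastal 2, Highland 5 (sum 25, leaving 4 seats).
Remainders in descending order: West 0.924, North 0.864, Coastal 0.757, Highland 0.513, East 0.427, Central 0.355, South 0.160.
Largest remainders: West, North, Coastal, Highland receive the extra seats.
Central receives 3.

3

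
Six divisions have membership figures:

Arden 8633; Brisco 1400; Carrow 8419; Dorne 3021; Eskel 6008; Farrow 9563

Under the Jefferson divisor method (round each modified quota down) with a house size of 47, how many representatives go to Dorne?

Standard divisor 37044/47 ≈ 788.17; standard quotas: Arden 10.953, Brisco 1.776, Carrow 10.682, Dorne 3.833, Eskel 7.623, Farrow 12.133.
Rounding down gives 10, 1, 10, 3, 7, 12 = 43 seats, so the divisor must be adjusted.
With modified divisor 740: modified quotas Arden 11.666, Brisco 1.892, Carrow 11.377, Dorne 4.082, Eskel 8.119, Farrow 12.923.
Rounding down: Arden 11, Brisco 1, Carrow 11, Dorne 4, Eskel 8, Farrow 12 (total 47).
Dorne receives 4.

4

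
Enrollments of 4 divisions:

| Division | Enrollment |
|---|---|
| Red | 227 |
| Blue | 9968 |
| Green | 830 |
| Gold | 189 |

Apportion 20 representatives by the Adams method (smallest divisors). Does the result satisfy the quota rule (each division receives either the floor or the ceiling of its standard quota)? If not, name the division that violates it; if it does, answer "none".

Blue

Standard quotas: Red 0.405, Blue 17.778, Green 1.480, Gold 0.337.
Adams allocation: Red 1, Blue 16, Green 2, Gold 1.
Blue has quota 17.778 (lower 17, upper 18) but receives 16 — outside the quota interval.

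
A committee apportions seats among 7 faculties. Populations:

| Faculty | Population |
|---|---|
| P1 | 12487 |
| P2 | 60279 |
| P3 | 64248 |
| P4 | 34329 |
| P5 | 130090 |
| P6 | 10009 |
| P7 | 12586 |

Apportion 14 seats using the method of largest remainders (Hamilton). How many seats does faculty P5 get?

Total 324028; standard divisor 324028/14 ≈ 23144.857.
Standard quotas: P1 0.5395, P2 2.6044, P3 2.7759, P4 1.4832, P5 5.6207, P6 0.4325, P7 0.5438.
Lower quotas: P1 0, P2 2, P3 2, P4 1, P5 5, P6 0, P7 0 (sum 10, leaving 4 seats).
Remainders in descending order: P3 0.7759, P5 0.6207, P2 0.6044, P7 0.5438, P1 0.5395, P4 0.4832, P6 0.4325.
The surplus seats go to P3, P5, P2, P7.
P5 receives 6.

6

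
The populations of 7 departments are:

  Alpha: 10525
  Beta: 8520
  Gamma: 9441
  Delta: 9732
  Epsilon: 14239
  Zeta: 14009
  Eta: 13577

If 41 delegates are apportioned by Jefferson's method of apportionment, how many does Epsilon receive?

Standard divisor 80043/41 ≈ 1952.268; standard quotas: Alpha 5.391, Beta 4.364, Gamma 4.836, Delta 4.985, Epsilon 7.294, Zeta 7.176, Eta 6.954.
Rounding down gives 5, 4, 4, 4, 7, 7, 6 = 37 seats, so the divisor must be adjusted.
With modified divisor 1770: modified quotas Alpha 5.946, Beta 4.814, Gamma 5.334, Delta 5.498, Epsilon 8.045, Zeta 7.915, Eta 7.671.
Rounding down: Alpha 5, Beta 4, Gamma 5, Delta 5, Epsilon 8, Zeta 7, Eta 7 (total 41).
Epsilon receives 8.

8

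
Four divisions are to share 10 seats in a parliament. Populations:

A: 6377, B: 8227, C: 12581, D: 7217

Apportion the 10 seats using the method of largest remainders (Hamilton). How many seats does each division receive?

The standard divisor is 34402/10 ≈ 3440.2.
Standard quotas: A 1.8537, B 2.3914, C 3.6571, D 2.0978.
Lower quotas: A 1, B 2, C 3, D 2 (sum 8, leaving 2 seats).
Remainders in descending order: A 0.8537, C 0.6571, B 0.3914, D 0.0978.
Largest remainders: A, C receive the extra seats.

A 2, B 2, C 4, D 2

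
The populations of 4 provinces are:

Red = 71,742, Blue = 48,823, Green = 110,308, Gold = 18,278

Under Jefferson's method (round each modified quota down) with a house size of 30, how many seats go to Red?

Standard divisor 249151/30 ≈ 8305.033; standard quotas: Red 8.638, Blue 5.879, Green 13.282, Gold 2.201.
Rounding down gives 8, 5, 13, 2 = 28 seats, so the divisor must be adjusted.
With modified divisor 7900: modified quotas Red 9.081, Blue 6.180, Green 13.963, Gold 2.314.
Rounding down: Red 9, Blue 6, Green 13, Gold 2 (total 30).
Red receives 9.

9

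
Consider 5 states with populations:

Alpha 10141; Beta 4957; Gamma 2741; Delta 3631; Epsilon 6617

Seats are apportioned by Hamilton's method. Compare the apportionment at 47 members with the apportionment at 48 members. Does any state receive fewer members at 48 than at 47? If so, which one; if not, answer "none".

none

At 47 seats: Alpha 17, Beta 8, Gamma 5, Delta 6, Epsilon 11.
At 48 seats: Alpha 17, Beta 9, Gamma 5, Delta 6, Epsilon 11.
No state's allocation decreased.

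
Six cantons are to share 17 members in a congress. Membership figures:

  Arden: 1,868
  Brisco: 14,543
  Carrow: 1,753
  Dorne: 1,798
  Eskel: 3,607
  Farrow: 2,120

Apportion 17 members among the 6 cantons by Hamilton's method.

The standard divisor is 25689/17 ≈ 1511.118.
Standard quotas: Arden 1.2362, Brisco 9.6240, Carrow 1.1601, Dorne 1.1898, Eskel 2.3870, Farrow 1.4029.
Lower quotas: Arden 1, Brisco 9, Carrow 1, Dorne 1, Eskel 2, Farrow 1 (sum 15, leaving 2 seats).
Remainders in descending order: Brisco 0.6240, Farrow 0.4029, Eskel 0.3870, Arden 0.2362, Dorne 0.1898, Carrow 0.1601.
The surplus seats go to Brisco, Farrow.

Arden 1, Brisco 10, Carrow 1, Dorne 1, Eskel 2, Farrow 2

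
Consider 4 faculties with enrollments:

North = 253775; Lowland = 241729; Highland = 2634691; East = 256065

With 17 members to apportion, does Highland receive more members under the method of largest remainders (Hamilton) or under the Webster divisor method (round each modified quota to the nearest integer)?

Hamilton: North 1, Lowland 1, Highland 13, East 2.
Webster: North 1, Lowland 1, Highland 14, East 1.
Highland gets 13 under Hamilton and 14 under Webster.

Webster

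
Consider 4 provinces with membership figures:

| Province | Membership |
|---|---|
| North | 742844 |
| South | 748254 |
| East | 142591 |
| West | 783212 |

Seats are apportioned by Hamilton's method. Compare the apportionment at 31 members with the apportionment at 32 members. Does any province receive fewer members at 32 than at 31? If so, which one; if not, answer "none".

none

At 31 seats: North 9, South 10, East 2, West 10.
At 32 seats: North 10, South 10, East 2, West 10.
No province's allocation decreased.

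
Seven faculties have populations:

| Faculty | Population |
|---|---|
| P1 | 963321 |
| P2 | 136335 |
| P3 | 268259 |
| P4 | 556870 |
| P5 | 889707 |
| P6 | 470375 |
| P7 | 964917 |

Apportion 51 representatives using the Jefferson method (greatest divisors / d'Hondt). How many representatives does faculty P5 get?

Standard divisor 4249784/51 ≈ 83329.098; standard quotas: P1 11.560, P2 1.636, P3 3.219, P4 6.683, P5 10.677, P6 5.645, P7 11.580.
Rounding down gives 11, 1, 3, 6, 10, 5, 11 = 47 seats, so the divisor must be adjusted.
With modified divisor 79000: modified quotas P1 12.194, P2 1.726, P3 3.396, P4 7.049, P5 11.262, P6 5.954, P7 12.214.
Rounding down: P1 12, P2 1, P3 3, P4 7, P5 11, P6 5, P7 12 (total 51).
P5 receives 11.

11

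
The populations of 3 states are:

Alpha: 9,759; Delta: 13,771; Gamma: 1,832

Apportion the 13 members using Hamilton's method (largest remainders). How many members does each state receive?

Total 25362; standard divisor 25362/13 ≈ 1950.923.
Standard quotas: Alpha 5.0022, Delta 7.0587, Gamma 0.9390.
Lower quotas: Alpha 5, Delta 7, Gamma 0 (sum 12, leaving 1 seat).
Remainders in descending order: Gamma 0.9390, Delta 0.0587, Alpha 0.0022.
Largest remainder: Gamma receives the extra seat.

Alpha 5, Delta 7, Gamma 1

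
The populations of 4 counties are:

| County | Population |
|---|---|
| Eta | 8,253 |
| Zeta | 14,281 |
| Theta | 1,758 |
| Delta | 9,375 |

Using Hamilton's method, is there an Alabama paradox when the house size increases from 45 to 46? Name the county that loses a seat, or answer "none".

none

At 45 seats: Eta 11, Zeta 19, Theta 2, Delta 13.
At 46 seats: Eta 11, Zeta 20, Theta 2, Delta 13.
No county's allocation decreased.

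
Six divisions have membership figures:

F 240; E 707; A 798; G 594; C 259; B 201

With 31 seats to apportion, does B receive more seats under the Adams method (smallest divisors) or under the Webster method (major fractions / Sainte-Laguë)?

Adams: F 3, E 8, A 8, G 6, C 3, B 3.
Webster: F 3, E 8, A 9, G 6, C 3, B 2.
B gets 3 under Adams and 2 under Webster.

Adams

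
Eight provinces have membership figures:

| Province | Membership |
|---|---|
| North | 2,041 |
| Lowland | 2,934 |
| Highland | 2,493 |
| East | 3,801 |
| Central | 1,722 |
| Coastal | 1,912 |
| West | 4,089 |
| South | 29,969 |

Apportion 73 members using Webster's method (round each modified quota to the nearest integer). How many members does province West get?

6

Standard divisor 48961/73 ≈ 670.699; standard quotas: North 3.043, Lowland 4.375, Highland 3.717, East 5.667, Central 2.567, Coastal 2.851, West 6.097, South 44.683.
Rounding to the nearest integer gives 3, 4, 4, 6, 3, 3, 6, 45 = 74 seats, so the divisor must be adjusted.
With modified divisor 680: modified quotas North 3.001, Lowland 4.315, Highland 3.666, East 5.590, Central 2.532, Coastal 2.812, West 6.013, South 44.072.
Rounding to the nearest integer: North 3, Lowland 4, Highland 4, East 6, Central 3, Coastal 3, West 6, South 44 (total 73).
West receives 6.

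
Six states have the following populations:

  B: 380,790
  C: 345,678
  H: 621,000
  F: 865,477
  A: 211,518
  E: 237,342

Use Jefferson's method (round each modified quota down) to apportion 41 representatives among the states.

Standard divisor 2661805/41 ≈ 64922.073; standard quotas: B 5.865, C 5.325, H 9.565, F 13.331, A 3.258, E 3.656.
Rounding down gives 5, 5, 9, 13, 3, 3 = 38 seats, so the divisor must be adjusted.
With modified divisor 60600: modified quotas B 6.284, C 5.704, H 10.248, F 14.282, A 3.490, E 3.917.
Rounding down: B 6, C 5, H 10, F 14, A 3, E 3 (total 41).

B: 6, C: 5, H: 10, F: 14, A: 3, E: 3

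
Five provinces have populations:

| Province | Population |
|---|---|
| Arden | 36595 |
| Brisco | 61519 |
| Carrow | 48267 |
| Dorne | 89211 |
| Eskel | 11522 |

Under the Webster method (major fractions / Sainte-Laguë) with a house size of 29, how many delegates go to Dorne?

Standard divisor 247114/29 ≈ 8521.172; standard quotas: Arden 4.295, Brisco 7.220, Carrow 5.664, Dorne 10.469, Eskel 1.352.
Rounding to the nearest integer gives 4, 7, 6, 10, 1 = 28 seats, so the divisor must be adjusted.
With modified divisor 8300: modified quotas Arden 4.409, Brisco 7.412, Carrow 5.815, Dorne 10.748, Eskel 1.388.
Rounding to the nearest integer: Arden 4, Brisco 7, Carrow 6, Dorne 11, Eskel 1 (total 29).
Dorne receives 11.

11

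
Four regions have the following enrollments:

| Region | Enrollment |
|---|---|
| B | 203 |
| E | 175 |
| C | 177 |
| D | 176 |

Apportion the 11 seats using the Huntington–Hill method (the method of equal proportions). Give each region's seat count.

B: 3; E: 2; C: 3; D: 3

With divisor 71.6: modified quotas B 2.835, E 2.444, C 2.472, D 2.458.
Geometric-mean thresholds: B √(2·3)=2.449, E √(2·3)=2.449, C √(2·3)=2.449, D √(2·3)=2.449.
Each quota rounded against its threshold gives B 3, E 2, C 3, D 3 (total 11).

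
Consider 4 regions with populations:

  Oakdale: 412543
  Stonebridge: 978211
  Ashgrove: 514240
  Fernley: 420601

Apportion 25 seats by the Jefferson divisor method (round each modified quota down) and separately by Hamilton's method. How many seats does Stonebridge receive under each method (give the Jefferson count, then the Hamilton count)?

Jefferson: Oakdale 4, Stonebridge 11, Ashgrove 6, Fernley 4.
Hamilton: Oakdale 4, Stonebridge 10, Ashgrove 6, Fernley 5.
Stonebridge gets 11 under Jefferson and 10 under Hamilton.

11 and 10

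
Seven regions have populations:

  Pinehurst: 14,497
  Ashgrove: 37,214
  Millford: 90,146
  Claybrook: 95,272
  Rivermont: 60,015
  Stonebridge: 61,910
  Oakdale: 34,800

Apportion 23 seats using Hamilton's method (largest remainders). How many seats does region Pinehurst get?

Standard divisor: 393854 ÷ 23 ≈ 17124.087.
Standard quotas: Pinehurst 0.8466, Ashgrove 2.1732, Millford 5.2643, Claybrook 5.5636, Rivermont 3.5047, Stonebridge 3.6154, Oakdale 2.0322.
Lower quotas: Pinehurst 0, Ashgrove 2, Millford 5, Claybrook 5, Rivermont 3, Stonebridge 3, Oakdale 2 (sum 20, leaving 3 seats).
Remainders in descending order: Pinehurst 0.8466, Stonebridge 0.6154, Claybrook 0.5636, Rivermont 0.5047, Millford 0.2643, Ashgrove 0.1732, Oakdale 0.0322.
Largest remainders: Pinehurst, Stonebridge, Claybrook receive the extra seats.
Pinehurst receives 1.

1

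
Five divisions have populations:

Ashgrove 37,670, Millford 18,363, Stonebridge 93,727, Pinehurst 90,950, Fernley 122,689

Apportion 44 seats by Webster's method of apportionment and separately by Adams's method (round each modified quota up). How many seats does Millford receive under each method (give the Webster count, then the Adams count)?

2 and 3

Webster: Ashgrove 5, Millford 2, Stonebridge 11, Pinehurst 11, Fernley 15.
Adams: Ashgrove 5, Millford 3, Stonebridge 11, Pinehurst 11, Fernley 14.
Millford gets 2 under Webster and 3 under Adams.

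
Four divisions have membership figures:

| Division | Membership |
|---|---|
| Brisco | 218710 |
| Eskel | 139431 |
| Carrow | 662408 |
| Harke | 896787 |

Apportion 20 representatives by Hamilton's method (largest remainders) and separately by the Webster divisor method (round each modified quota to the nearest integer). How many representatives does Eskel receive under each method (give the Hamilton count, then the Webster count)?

Hamilton: Brisco 2, Eskel 2, Carrow 7, Harke 9.
Webster: Brisco 2, Eskel 1, Carrow 7, Harke 10.
Eskel gets 2 under Hamilton and 1 under Webster.

2 and 1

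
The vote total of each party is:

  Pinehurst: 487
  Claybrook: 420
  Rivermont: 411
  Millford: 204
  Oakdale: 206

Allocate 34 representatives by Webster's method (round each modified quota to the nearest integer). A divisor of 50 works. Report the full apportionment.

With modified divisor 50: modified quotas Pinehurst 9.740, Claybrook 8.400, Rivermont 8.220, Millford 4.080, Oakdale 4.120.
Rounding to the nearest integer: Pinehurst 10, Claybrook 8, Rivermont 8, Millford 4, Oakdale 4 (total 34).

Pinehurst 10; Claybrook 8; Rivermont 8; Millford 4; Oakdale 4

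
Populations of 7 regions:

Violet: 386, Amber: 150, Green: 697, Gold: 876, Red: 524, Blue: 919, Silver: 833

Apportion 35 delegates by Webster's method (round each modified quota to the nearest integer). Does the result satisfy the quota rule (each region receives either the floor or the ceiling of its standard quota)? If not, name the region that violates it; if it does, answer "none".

Standard quotas: Violet 3.081, Amber 1.197, Green 5.563, Gold 6.992, Red 4.182, Blue 7.335, Silver 6.649.
Webster allocation: Violet 3, Amber 1, Green 6, Gold 7, Red 4, Blue 7, Silver 7.
Every allocation lies between the lower and upper quota.

none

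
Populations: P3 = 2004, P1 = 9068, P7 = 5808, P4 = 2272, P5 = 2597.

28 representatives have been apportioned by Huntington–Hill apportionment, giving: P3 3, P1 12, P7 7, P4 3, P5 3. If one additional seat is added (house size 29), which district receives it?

Priority for the next seat is population ÷ (√(s·(s+1))).
Priorities: P3 578.505, P1 726.021, P7 776.127, P4 655.870, P5 749.689.
Highest priority: P7.

P7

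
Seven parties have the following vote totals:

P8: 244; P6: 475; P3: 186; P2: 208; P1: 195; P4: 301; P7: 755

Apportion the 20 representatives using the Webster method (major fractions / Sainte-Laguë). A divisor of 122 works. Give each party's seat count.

P8=2, P6=4, P3=2, P2=2, P1=2, P4=2, P7=6

With modified divisor 122: modified quotas P8 2.000, P6 3.893, P3 1.525, P2 1.705, P1 1.598, P4 2.467, P7 6.189.
Rounding to the nearest integer: P8 2, P6 4, P3 2, P2 2, P1 2, P4 2, P7 6 (total 20).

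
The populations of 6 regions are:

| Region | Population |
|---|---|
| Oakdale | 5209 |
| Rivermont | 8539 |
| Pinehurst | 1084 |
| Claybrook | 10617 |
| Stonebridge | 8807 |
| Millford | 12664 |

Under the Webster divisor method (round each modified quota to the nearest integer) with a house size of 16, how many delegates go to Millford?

4

Standard divisor 46920/16 ≈ 2932.5; standard quotas: Oakdale 1.776, Rivermont 2.912, Pinehurst 0.370, Claybrook 3.620, Stonebridge 3.003, Millford 4.318.
Rounding to the nearest integer gives Oakdale 2, Rivermont 3, Pinehurst 0, Claybrook 4, Stonebridge 3, Millford 4 — total 16, matching the house size, so no adjustment is needed.
Millford receives 4.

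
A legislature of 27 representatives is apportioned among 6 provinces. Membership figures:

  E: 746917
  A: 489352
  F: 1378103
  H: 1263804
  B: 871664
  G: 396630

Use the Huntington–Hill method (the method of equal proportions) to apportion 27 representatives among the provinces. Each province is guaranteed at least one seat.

With divisor 194960: modified quotas E 3.831, A 2.510, F 7.069, H 6.482, B 4.471, G 2.034.
Geometric-mean thresholds: E √(3·4)=3.464, A √(2·3)=2.449, F √(7·8)=7.483, H √(6·7)=6.481, B √(4·5)=4.472, G √(2·3)=2.449.
Each quota rounded against its threshold gives E 4, A 3, F 7, H 7, B 4, G 2 (total 27).

E 4, A 3, F 7, H 7, B 4, G 2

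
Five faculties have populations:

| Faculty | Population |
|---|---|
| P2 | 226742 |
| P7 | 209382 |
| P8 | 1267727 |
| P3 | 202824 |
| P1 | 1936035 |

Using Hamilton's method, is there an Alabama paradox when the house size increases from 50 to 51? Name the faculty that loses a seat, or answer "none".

At 50 seats: P2 3, P7 3, P8 16, P3 3, P1 25.
At 51 seats: P2 3, P7 3, P8 17, P3 2, P1 26.
P3 drops from 3 to 2.

P3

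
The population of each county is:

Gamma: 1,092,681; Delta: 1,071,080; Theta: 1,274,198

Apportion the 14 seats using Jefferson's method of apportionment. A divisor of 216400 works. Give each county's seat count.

Gamma: 5; Delta: 4; Theta: 5

With modified divisor 216400: modified quotas Gamma 5.049, Delta 4.950, Theta 5.888.
Rounding down: Gamma 5, Delta 4, Theta 5 (total 14).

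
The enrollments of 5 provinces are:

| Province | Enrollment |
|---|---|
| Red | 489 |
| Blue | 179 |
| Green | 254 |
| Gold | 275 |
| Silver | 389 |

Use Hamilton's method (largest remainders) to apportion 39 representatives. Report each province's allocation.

The standard divisor is 1586/39 ≈ 40.667.
Standard quotas: Red 12.025, Blue 4.402, Green 6.246, Gold 6.762, Silver 9.566.
Lower quotas: Red 12, Blue 4, Green 6, Gold 6, Silver 9 (sum 37, leaving 2 seats).
Remainders in descending order: Gold 0.762, Silver 0.566, Blue 0.402, Green 0.246, Red 0.025.
The surplus seats go to Gold, Silver.

Red 12, Blue 4, Green 6, Gold 7, Silver 10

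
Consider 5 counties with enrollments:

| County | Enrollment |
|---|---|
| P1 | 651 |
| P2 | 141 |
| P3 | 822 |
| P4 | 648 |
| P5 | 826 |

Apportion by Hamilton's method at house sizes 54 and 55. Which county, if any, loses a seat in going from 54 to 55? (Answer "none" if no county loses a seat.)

P2

At 54 seats: P1 11, P2 3, P3 14, P4 11, P5 15.
At 55 seats: P1 12, P2 2, P3 15, P4 11, P5 15.
P2 drops from 3 to 2.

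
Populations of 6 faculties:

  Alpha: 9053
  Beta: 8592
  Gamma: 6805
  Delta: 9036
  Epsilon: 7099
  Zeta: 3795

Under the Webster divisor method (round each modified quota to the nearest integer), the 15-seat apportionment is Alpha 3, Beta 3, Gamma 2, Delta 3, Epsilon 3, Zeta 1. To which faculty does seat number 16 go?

Priority for the next seat is population ÷ (current seats + 0.5).
Priorities: Alpha 2586.571, Beta 2454.857, Gamma 2722.000, Delta 2581.714, Epsilon 2028.286, Zeta 2530.000.
Highest priority: Gamma.

Gamma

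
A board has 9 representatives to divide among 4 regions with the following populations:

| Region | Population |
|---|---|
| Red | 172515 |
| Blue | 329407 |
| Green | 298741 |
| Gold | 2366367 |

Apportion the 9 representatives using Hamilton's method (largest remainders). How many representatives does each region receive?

Standard divisor: 3167030 ÷ 9 ≈ 351892.222.
Standard quotas: Red 0.4902, Blue 0.9361, Green 0.8490, Gold 6.7247.
Lower quotas: Red 0, Blue 0, Green 0, Gold 6 (sum 6, leaving 3 seats).
Remainders in descending order: Blue 0.9361, Green 0.8490, Gold 0.7247, Red 0.4902.
Largest remainders: Blue, Green, Gold receive the extra seats.

Red 0; Blue 1; Green 1; Gold 7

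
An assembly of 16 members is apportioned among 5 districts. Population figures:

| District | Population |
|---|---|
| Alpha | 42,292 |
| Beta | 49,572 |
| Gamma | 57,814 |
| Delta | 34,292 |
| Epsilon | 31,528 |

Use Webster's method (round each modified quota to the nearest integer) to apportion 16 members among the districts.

Standard divisor 215498/16 ≈ 13468.625; standard quotas: Alpha 3.140, Beta 3.681, Gamma 4.292, Delta 2.546, Epsilon 2.341.
Rounding to the nearest integer gives Alpha 3, Beta 4, Gamma 4, Delta 3, Epsilon 2 — total 16, matching the house size, so no adjustment is needed.

Alpha=3, Beta=4, Gamma=4, Delta=3, Epsilon=2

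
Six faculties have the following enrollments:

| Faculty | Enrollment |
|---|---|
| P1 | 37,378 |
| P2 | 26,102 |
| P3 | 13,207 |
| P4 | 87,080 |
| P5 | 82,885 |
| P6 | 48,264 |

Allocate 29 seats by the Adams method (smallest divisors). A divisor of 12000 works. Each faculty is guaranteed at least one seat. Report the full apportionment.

P1: 4, P2: 3, P3: 2, P4: 8, P5: 7, P6: 5

With modified divisor 12000: modified quotas P1 3.115, P2 2.175, P3 1.101, P4 7.257, P5 6.907, P6 4.022.
Rounding up: P1 4, P2 3, P3 2, P4 8, P5 7, P6 5 (total 29).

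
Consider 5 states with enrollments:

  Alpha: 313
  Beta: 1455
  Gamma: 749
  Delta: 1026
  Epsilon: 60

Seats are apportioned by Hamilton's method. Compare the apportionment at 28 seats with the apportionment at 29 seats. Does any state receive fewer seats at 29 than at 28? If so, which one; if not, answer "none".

Epsilon

At 28 seats: Alpha 2, Beta 11, Gamma 6, Delta 8, Epsilon 1.
At 29 seats: Alpha 3, Beta 12, Gamma 6, Delta 8, Epsilon 0.
Epsilon drops from 1 to 0.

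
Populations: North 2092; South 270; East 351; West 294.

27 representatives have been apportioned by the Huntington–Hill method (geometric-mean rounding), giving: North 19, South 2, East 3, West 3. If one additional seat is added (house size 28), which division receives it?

Priority for the next seat is population ÷ (√(s·(s+1))).
Priorities: North 107.317, South 110.227, East 101.325, West 84.870.
Highest priority: South.

South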